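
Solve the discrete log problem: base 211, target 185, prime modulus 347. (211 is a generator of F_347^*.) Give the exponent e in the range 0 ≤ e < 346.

140

Baby-step giant-step with m = ceil(sqrt(346)) = 19.
Baby table (211^j mod 347 for j=0..18):
  0:1  1:211  2:105  3:294  4:268  5:334  6:33  7:23
  8:342  9:333  10:169  11:265  12:48  13:65  14:182  15:232
  16:25  17:70  18:196
Giant step factor: 211^(-19) ≡ 336 (mod 347).
Scan 185·336^i mod 347 for i = 0, 1, …:
  i=0: 185   i=1: 47   i=2: 177   i=3: 135
  i=4: 250   i=5: 26   i=6: 61   i=7: 23
Match at i=7, j=7: e = 7·19 + 7 = 140.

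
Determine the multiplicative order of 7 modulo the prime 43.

6

The order of 7 must divide p − 1 = 42 = 2 · 3 · 7.
Divisors: 1, 2, 3, 6, 7, 14, 21, 42.
Check each in increasing order: 7^1 ≡ 7;  7^2 ≡ 6;  7^3 ≡ 42;  7^6 ≡ 1.
Smallest exponent giving 1 is 6.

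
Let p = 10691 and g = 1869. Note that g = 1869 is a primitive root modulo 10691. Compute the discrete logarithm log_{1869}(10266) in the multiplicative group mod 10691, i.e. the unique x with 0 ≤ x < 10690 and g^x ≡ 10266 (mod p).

8891

Baby-step giant-step with m = ceil(sqrt(10690)) = 104.
Baby table (1869^j mod 10691 for j=0..103):
  0:1  1:1869  2:7895  3:2175  4:2495  5:1879  6:5203  7:6288
  8:2863  9:5447  10:2611  11:4863  12:1597  13:2004  14:3626  15:9591
  16:7463  17:7283  18:2284  19:3087  20:7154  21:7076  22:277  23:4545
  24:5951  25:3779  26:6891  27:7315  28:8637  29:9834  30:1917  31:1388
  32:6950  33:10676  34:4038  35:9867  36:10139  37:5339  38:3888  39:7483
  40:1899  41:10510  42:3823  43:3599  44:1892  45:8118  46:2013  47:9756
  48:5809  49:5656  50:8356  51:8504  52:7150  53:10291  54:770  55:6536
  56:6662  57:6954  58:7461  59:3545  60:7876  61:9428  62:2164  63:3318
  64:562  65:2660  66:225  67:3576  68:1669  69:8280  70:5443  71:5826
  72:5356  73:3588  74:2715  75:6801  76:10161  77:3693  78:6522  79:1878
  80:3334  81:9084  82:688  83:2952  84:732  85:10351  86:6000  87:9832
  88:8870  89:6980  90:2600  91:5686  92:280  93:10152  94:8254  95:10304
  96:3685  97:2261  98:2864  99:7316  100:10506  101:7038  102:4092  103:3883
Giant step factor: 1869^(-104) ≡ 5690 (mod 10691).
Scan 10266·5690^i mod 10691 for i = 0, 1, …:
  i=0: 10266   i=1: 8607   i=2: 9050   i=3: 6644
  i=4: 984   i=5: 7567   i=6: 3573   i=7: 6779
  i=8: 10073   i=9: 919     …   i=84: 9614
  i=85: 8504
Match at i=85, j=51: x = 85·104 + 51 = 8891.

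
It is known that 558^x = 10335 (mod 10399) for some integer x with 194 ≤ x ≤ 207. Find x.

207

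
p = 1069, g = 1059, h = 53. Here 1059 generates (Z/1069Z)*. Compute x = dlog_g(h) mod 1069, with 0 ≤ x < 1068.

544

Baby-step giant-step with m = ceil(sqrt(1068)) = 33.
Baby table (1059^j mod 1069 for j=0..32):
  0:1  1:1059  2:100  3:69  4:379  5:486  6:485  7:495
  8:395  9:326  10:1016  11:530  12:45  13:619  14:224  15:967
  16:1020  17:490  18:445  19:895  20:671  21:773  22:822  23:332
  24:956  25:61  26:459  27:755  28:1002  29:670  30:783  31:722
  32:263
Giant step factor: 1059^(-33) ≡ 654 (mod 1069).
Scan 53·654^i mod 1069 for i = 0, 1, …:
  i=0: 53   i=1: 454   i=2: 803   i=3: 283
  i=4: 145   i=5: 758   i=6: 785   i=7: 270
  i=8: 195   i=9: 319     …   i=15: 590
  i=16: 1020
Match at i=16, j=16: x = 16·33 + 16 = 544.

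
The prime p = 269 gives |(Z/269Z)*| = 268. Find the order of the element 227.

268

The order of 227 must divide p − 1 = 268 = 2^2 · 67.
Divisors: 1, 2, 4, 67, 134, 268.
Check each in increasing order: 227^1 ≡ 227;  227^2 ≡ 150;  227^4 ≡ 173;  227^67 ≡ 82;  227^134 ≡ 268;  227^268 ≡ 1.
Smallest exponent giving 1 is 268.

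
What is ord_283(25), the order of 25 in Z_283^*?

The order of 25 must divide p − 1 = 282 = 2 · 3 · 47.
Divisors: 1, 2, 3, 6, 47, 94, 141, 282.
Check each in increasing order: 25^1 ≡ 25;  25^2 ≡ 59;  25^3 ≡ 60;  25^6 ≡ 204;  25^47 ≡ 44;  25^94 ≡ 238;  25^141 ≡ 1.
Smallest exponent giving 1 is 141.

141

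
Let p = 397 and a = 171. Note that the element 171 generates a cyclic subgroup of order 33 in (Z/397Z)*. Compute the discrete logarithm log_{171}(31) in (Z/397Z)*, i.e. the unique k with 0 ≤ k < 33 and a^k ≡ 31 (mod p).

Successive powers of 171 modulo 397:
  171^0=1  171^1=171  171^2=260  171^3=393  171^4=110  171^5=151
  171^6=16  171^7=354  171^8=190  171^9=333  171^10=172  171^11=34
  171^12=256  171^13=106  171^14=261  171^15=167  171^16=370  171^17=147
  171^18=126  171^19=108  171^20=206  171^21=290  171^22=362  171^23=367
  171^24=31
So 171^24 ≡ 31 (mod 397), giving k = 24.

24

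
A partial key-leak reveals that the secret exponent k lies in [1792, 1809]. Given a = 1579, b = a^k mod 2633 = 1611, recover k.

Compute 1579^1792 mod 2633 = 1091, then multiply by 1579 repeatedly:
  1579^1792=1091  1579^1793=707  1579^1794=2594  1579^1795=1611
Found 1611 at exponent 1795.

1795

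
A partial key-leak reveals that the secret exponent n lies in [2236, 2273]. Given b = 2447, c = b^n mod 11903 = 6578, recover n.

Compute 2447^2236 mod 11903 = 10480, then multiply by 2447 repeatedly:
  2447^2236=10480  2447^2237=5498  2447^2238=3216  2447^2239=1669  2447^2240=1314
  2447^2241=1548  2447^2242=2802  2447^2243=366  2447^2244=2877  2447^2245=5346
  2447^2246=265  2447^2247=5693  2447^2248=4261  2447^2249=11542  2447^2250=9358
  2447^2251=9557  2447^2252=8487  2447^2253=8857  2447^2254=9619  2447^2255=5462
  2447^2256=10348  2447^2257=3875  2447^2258=7337  2447^2259=3915  2447^2260=9993
  2447^2261=4109  2447^2262=8591  2447^2263=1479  2447^2264=601  2447^2265=6578
Found 6578 at exponent 2265.

2265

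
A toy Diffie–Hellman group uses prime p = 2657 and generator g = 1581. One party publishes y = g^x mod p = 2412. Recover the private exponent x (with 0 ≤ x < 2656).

Baby-step giant-step with m = ceil(sqrt(2656)) = 52.
Baby table (1581^j mod 2657 for j=0..51):
  0:1  1:1581  2:1981  3:2015  4:2629  5:901  6:329  7:2034
  8:784  9:1342  10:1416  11:1502  12:1961  13:2279  14:207  15:456
  16:889  17:2613  18:2175  19:517  20:1678  21:1232  22:211  23:1466
  24:842  25:45  26:2063  27:1464  28:337  29:1397  30:690  31:1520
  32:1192  33:739  34:1936  35:2609  36:1165  37:564  38:1589  39:1344
  40:1921  41:150  42:677  43:2223  44:2009  45:1114  46:2300  47:1524
  48:2202  49:692  50:2025  51:2497
Giant step factor: 1581^(-52) ≡ 39 (mod 2657).
Scan 2412·39^i mod 2657 for i = 0, 1, …:
  i=0: 2412   i=1: 1073   i=2: 1992   i=3: 635
  i=4: 852   i=5: 1344
Match at i=5, j=39: x = 5·52 + 39 = 299.

299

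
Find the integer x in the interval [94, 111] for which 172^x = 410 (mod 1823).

100

Compute 172^94 mod 1823 = 1134, then multiply by 172 repeatedly:
  172^94=1134  172^95=1810  172^96=1410  172^97=61  172^98=1377
  172^99=1677  172^100=410
Found 410 at exponent 100.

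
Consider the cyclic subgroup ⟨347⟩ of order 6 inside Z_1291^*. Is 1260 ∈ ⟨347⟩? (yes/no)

no

⟨347⟩ has order 6; its elements mod 1291 are {1, 346, 347, 944, 945, 1290}.
1260 is not in this set.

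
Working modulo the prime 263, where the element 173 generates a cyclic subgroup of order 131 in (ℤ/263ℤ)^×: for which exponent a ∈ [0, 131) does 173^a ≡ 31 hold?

86

Baby-step giant-step with m = ceil(sqrt(131)) = 12.
Baby table (173^j mod 263 for j=0..11):
  0:1  1:173  2:210  3:36  4:179  5:196  6:244  7:132
  8:218  9:105  10:18  11:221
Giant step factor: 173^(-12) ≡ 51 (mod 263).
Scan 31·51^i mod 263 for i = 0, 1, …:
  i=0: 31   i=1: 3   i=2: 153   i=3: 176
  i=4: 34   i=5: 156   i=6: 66   i=7: 210
Match at i=7, j=2: a = 7·12 + 2 = 86.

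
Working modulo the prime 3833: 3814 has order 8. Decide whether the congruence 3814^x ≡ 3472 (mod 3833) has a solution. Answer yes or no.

3472 ∈ ⟨3814⟩ iff 3472^8 ≡ 1 (mod 3833), since |⟨3814⟩| = 8.
3472^8 mod 3833 = 1.
Since 1 = 1, 3472 lies in the subgroup.

yes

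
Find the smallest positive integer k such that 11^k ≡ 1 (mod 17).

16

The order of 11 must divide p − 1 = 16 = 2^4.
Divisors: 1, 2, 4, 8, 16.
Check each in increasing order: 11^1 ≡ 11;  11^2 ≡ 2;  11^4 ≡ 4;  11^8 ≡ 16;  11^16 ≡ 1.
Smallest exponent giving 1 is 16.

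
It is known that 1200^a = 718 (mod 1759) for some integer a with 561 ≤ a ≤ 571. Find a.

564

Compute 1200^561 mod 1759 = 795, then multiply by 1200 repeatedly:
  1200^561=795  1200^562=622  1200^563=584  1200^564=718
Found 718 at exponent 564.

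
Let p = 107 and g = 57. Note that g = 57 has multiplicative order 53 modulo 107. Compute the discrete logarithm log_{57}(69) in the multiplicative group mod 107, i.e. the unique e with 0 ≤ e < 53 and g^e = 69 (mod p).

41

Baby-step giant-step with m = ceil(sqrt(53)) = 8.
Baby table (57^j mod 107 for j=0..7):
  0:1  1:57  2:39  3:83  4:23  5:27  6:41  7:90
Giant step factor: 57^(-8) ≡ 89 (mod 107).
Scan 69·89^i mod 107 for i = 0, 1, …:
  i=0: 69   i=1: 42   i=2: 100   i=3: 19
  i=4: 86   i=5: 57
Match at i=5, j=1: e = 5·8 + 1 = 41.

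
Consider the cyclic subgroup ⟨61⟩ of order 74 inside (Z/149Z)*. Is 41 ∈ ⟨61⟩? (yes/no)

no

41 ∈ ⟨61⟩ iff 41^74 ≡ 1 (mod 149), since |⟨61⟩| = 74.
41^74 mod 149 = 148.
Since 148 ≠ 1, 41 does not lie in the subgroup.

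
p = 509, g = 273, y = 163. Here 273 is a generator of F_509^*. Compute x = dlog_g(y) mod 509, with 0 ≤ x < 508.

401

Baby-step giant-step with m = ceil(sqrt(508)) = 23.
Baby table (273^j mod 509 for j=0..22):
  0:1  1:273  2:215  3:160  4:415  5:297  6:150  7:230
  8:183  9:77  10:152  11:267  12:104  13:397  14:473  15:352
  16:404  17:348  18:330  19:506  20:199  21:373  22:29
Giant step factor: 273^(-23) ≡ 435 (mod 509).
Scan 163·435^i mod 509 for i = 0, 1, …:
  i=0: 163   i=1: 154   i=2: 311   i=3: 400
  i=4: 431   i=5: 173   i=6: 432   i=7: 99
  i=8: 309   i=9: 39     …   i=16: 108
  i=17: 152
Match at i=17, j=10: x = 17·23 + 10 = 401.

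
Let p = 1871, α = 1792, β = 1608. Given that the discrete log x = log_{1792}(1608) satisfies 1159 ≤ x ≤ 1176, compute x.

1163

Compute 1792^1159 mod 1871 = 1702, then multiply by 1792 repeatedly:
  1792^1159=1702  1792^1160=254  1792^1161=515  1792^1162=477  1792^1163=1608
Found 1608 at exponent 1163.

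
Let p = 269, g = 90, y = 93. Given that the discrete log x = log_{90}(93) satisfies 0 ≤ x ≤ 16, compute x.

4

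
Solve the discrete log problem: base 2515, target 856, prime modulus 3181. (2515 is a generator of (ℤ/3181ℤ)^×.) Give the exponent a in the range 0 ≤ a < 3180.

834

Baby-step giant-step with m = ceil(sqrt(3180)) = 57.
Baby table (2515^j mod 3181 for j=0..56):
  0:1  1:2515  2:1397  3:1631  4:1656  5:911  6:845  7:267
  8:314  9:822  10:2861  11:3174  12:1481  13:2945  14:1307  15:1132
  16:3166  17:447  18:1312  19:983  20:608  21:2240  22:49  23:2357
  24:1652  25:394  26:1619  27:105  28:52  29:359  30:2662  31:2106
  32:225  33:2838  34:2587  35:1160  36:423  37:1391  38:2446  39:2817
  40:668  41:452  42:1163  43:1606  44:2401  45:977  46:1423  47:220
  48:2987  49:1964  50:2548  51:1686  52:17  53:1402  54:1482  55:2279
  56:2704
Giant step factor: 2515^(-57) ≡ 1971 (mod 3181).
Scan 856·1971^i mod 3181 for i = 0, 1, …:
  i=0: 856   i=1: 1246   i=2: 134   i=3: 91
  i=4: 1225   i=5: 96   i=6: 1537   i=7: 1115
  i=8: 2775   i=9: 1386     …   i=13: 1322
  i=14: 423
Match at i=14, j=36: a = 14·57 + 36 = 834.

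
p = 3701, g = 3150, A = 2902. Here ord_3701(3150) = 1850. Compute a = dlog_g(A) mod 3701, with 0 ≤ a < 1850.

224

Baby-step giant-step with m = ceil(sqrt(1850)) = 44.
Baby table (3150^j mod 3701 for j=0..43):
  0:1  1:3150  2:119  3:1049  4:3058  5:2698  6:1204  7:2776
  8:2638  9:955  10:3038  11:2615  12:2525  13:301  14:694  15:2510
  16:1164  17:2610  18:1579  19:3407  20:2851  21:2024  22:2478  23:291
  24:2503  25:1320  26:1777  27:1638  28:506  29:2470  30:998  31:1551
  32:330  33:3220  34:2260  35:1977  36:2468  37:2100  38:1313  39:1933
  40:805  41:565  42:3270  43:617
Giant step factor: 3150^(-44) ≡ 2989 (mod 3701).
Scan 2902·2989^i mod 3701 for i = 0, 1, …:
  i=0: 2902   i=1: 2635   i=2: 287   i=3: 2912
  i=4: 2917   i=5: 3058
Match at i=5, j=4: a = 5·44 + 4 = 224.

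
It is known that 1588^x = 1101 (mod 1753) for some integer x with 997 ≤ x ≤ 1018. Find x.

Compute 1588^997 mod 1753 = 1002, then multiply by 1588 repeatedly:
  1588^997=1002  1588^998=1205  1588^999=1017  1588^1000=483  1588^1001=943
  1588^1002=422  1588^1003=490  1588^1004=1541  1588^1005=1673  1588^1006=929
  1588^1007=979  1588^1008=1494  1588^1009=663  1588^1010=1044  1588^1011=1287
  1588^1012=1511  1588^1013=1364  1588^1014=1077  1588^1015=1101
Found 1101 at exponent 1015.

1015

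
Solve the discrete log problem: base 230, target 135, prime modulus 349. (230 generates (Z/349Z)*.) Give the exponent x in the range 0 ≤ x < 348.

104

Baby-step giant-step with m = ceil(sqrt(348)) = 19.
Baby table (230^j mod 349 for j=0..18):
  0:1  1:230  2:201  3:162  4:266  5:105  6:69  7:165
  8:258  9:10  10:206  11:265  12:224  13:217  14:3  15:341
  16:254  17:137  18:100
Giant step factor: 230^(-19) ≡ 195 (mod 349).
Scan 135·195^i mod 349 for i = 0, 1, …:
  i=0: 135   i=1: 150   i=2: 283   i=3: 43
  i=4: 9   i=5: 10
Match at i=5, j=9: x = 5·19 + 9 = 104.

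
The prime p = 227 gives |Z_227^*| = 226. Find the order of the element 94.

The order of 94 must divide p − 1 = 226 = 2 · 113.
Divisors: 1, 2, 113, 226.
Check each in increasing order: 94^1 ≡ 94;  94^2 ≡ 210;  94^113 ≡ 226;  94^226 ≡ 1.
Smallest exponent giving 1 is 226.

226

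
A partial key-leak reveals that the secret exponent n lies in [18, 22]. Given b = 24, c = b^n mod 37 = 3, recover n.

22

Compute 24^18 mod 37 = 36, then multiply by 24 repeatedly:
  24^18=36  24^19=13  24^20=16  24^21=14  24^22=3
Found 3 at exponent 22.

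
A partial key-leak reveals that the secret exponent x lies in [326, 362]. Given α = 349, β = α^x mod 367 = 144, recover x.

340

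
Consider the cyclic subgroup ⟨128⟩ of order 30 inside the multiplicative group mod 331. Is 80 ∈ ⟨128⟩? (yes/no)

no

80 ∈ ⟨128⟩ iff 80^30 ≡ 1 (mod 331), since |⟨128⟩| = 30.
80^30 mod 331 = 180.
Since 180 ≠ 1, 80 does not lie in the subgroup.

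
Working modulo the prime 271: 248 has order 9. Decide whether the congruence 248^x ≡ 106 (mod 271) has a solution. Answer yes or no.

⟨248⟩ has order 9; its elements mod 271 are {1, 28, 106, 125, 169, 178, 242, 248, 258}.
106 is in this set.

yes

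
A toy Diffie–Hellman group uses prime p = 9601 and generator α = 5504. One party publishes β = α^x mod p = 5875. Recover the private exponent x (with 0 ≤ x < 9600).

7029

Baby-step giant-step with m = ceil(sqrt(9600)) = 98.
Baby table (5504^j mod 9601 for j=0..97):
  0:1  1:5504  2:2861  3:1304  4:5269  5:5556  6:1039  7:6061
  8:5870  9:1115  10:1921  11:2483  12:4209  13:8724  14:2295  15:6365
  16:8512  17:6769  18:4696  19:892  20:3457  21:7747  22:1447  23:5059
  24:1836  25:5092  26:1049  27:3495  28:5677  29:4554  30:6606  31:437
  32:4998  33:2127  34:3389  35:7914  36:8520  37:2796  38:8382  39:1723
  40:7205  41:4190  42:158  43:5542  44:791  45:4411  46:6816  47:4157
  48:945  49:7139  50:5764  51:3352  52:5887  53:8274  54:2553  55:5449
  56:7373  57:7166  58:756  59:3791  60:2691  61:6522  62:8550  63:4699
  64:7803  65:2439  66:2058  67:7653  68:2525  69:4953  70:4073  71:9058
  72:6840  73:1839  74:2402  75:31  76:7407  77:2282  78:2020  79:122
  80:9019  81:3406  82:5472  83:9152  84:5762  85:1945  86:165  87:5666
  88:1616  89:3938  90:5295  91:4645  92:8218  93:1561  94:8450  95:1556
  96:132  97:6453
Giant step factor: 5504^(-98) ≡ 2274 (mod 9601).
Scan 5875·2274^i mod 9601 for i = 0, 1, …:
  i=0: 5875   i=1: 4759   i=2: 1639   i=3: 1898
  i=4: 5203   i=5: 3190   i=6: 5305   i=7: 4714
  i=8: 4920   i=9: 2915     …   i=70: 2723
  i=71: 9058
Match at i=71, j=71: x = 71·98 + 71 = 7029.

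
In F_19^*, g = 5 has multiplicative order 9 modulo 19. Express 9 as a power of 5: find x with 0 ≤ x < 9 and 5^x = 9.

5

Successive powers of 5 modulo 19:
  5^0=1  5^1=5  5^2=6  5^3=11  5^4=17  5^5=9
So 5^5 ≡ 9 (mod 19), giving x = 5.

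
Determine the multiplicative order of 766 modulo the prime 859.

The order of 766 must divide p − 1 = 858 = 2 · 3 · 11 · 13.
Divisors: 1, 2, 3, 6, 11, 13, 22, 26, 33, 39, 66, 78, 143, 286, 429, 858.
Check each in increasing order: 766^1 ≡ 766;  766^2 ≡ 59;  766^3 ≡ 526;  766^6 ≡ 78;  766^11 ≡ 849;  766^13 ≡ 269;  766^22 ≡ 100;  766^26 ≡ 205;  766^33 ≡ 718;  766^39 ≡ 169;  766^66 ≡ 124;  766^78 ≡ 214;  766^143 ≡ 1.
Smallest exponent giving 1 is 143.

143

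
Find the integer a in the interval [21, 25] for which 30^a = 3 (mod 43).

Compute 30^21 mod 43 = 42, then multiply by 30 repeatedly:
  30^21=42  30^22=13  30^23=3
Found 3 at exponent 23.

23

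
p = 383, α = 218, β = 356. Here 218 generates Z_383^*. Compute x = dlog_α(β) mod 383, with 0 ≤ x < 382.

Baby-step giant-step with m = ceil(sqrt(382)) = 20.
Baby table (218^j mod 383 for j=0..19):
  0:1  1:218  2:32  3:82  4:258  5:326  6:213  7:91
  8:305  9:231  10:185  11:115  12:175  13:233  14:238  15:179
  16:339  17:366  18:124  19:222
Giant step factor: 218^(-20) ≡ 136 (mod 383).
Scan 356·136^i mod 383 for i = 0, 1, …:
  i=0: 356   i=1: 158   i=2: 40   i=3: 78
  i=4: 267   i=5: 310   i=6: 30   i=7: 250
  i=8: 296   i=9: 41   i=10: 214   i=11: 379
  i=12: 222
Match at i=12, j=19: x = 12·20 + 19 = 259.

259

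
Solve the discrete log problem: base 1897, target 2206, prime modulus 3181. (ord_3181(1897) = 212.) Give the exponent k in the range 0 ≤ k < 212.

140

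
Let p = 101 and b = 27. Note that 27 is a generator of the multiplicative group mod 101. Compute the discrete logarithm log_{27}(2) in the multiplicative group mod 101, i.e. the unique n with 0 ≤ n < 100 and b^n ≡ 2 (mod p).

Baby-step giant-step with m = ceil(sqrt(100)) = 10.
Baby table (27^j mod 101 for j=0..9):
  0:1  1:27  2:22  3:89  4:80  5:39  6:43  7:50
  8:37  9:90
Giant step factor: 27^(-10) ≡ 17 (mod 101).
Scan 2·17^i mod 101 for i = 0, 1, …:
  i=0: 2   i=1: 34   i=2: 73   i=3: 29
  i=4: 89
Match at i=4, j=3: n = 4·10 + 3 = 43.

43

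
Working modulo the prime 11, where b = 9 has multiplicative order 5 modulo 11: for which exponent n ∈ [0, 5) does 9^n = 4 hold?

2

Successive powers of 9 modulo 11:
  9^0=1  9^1=9  9^2=4
So 9^2 ≡ 4 (mod 11), giving n = 2.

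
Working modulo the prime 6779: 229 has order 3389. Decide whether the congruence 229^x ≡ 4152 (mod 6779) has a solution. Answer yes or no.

4152 ∈ ⟨229⟩ iff 4152^3389 ≡ 1 (mod 6779), since |⟨229⟩| = 3389.
4152^3389 mod 6779 = 1.
Since 1 = 1, 4152 lies in the subgroup.

yes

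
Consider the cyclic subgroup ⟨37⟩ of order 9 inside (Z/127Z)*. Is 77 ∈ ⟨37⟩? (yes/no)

⟨37⟩ has order 9; its elements mod 127 are {1, 19, 22, 37, 52, 68, 99, 103, 107}.
77 is not in this set.

no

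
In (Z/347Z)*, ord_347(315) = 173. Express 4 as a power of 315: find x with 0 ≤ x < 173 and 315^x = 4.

35

Baby-step giant-step with m = ceil(sqrt(173)) = 14.
Baby table (315^j mod 347 for j=0..13):
  0:1  1:315  2:330  3:197  4:289  5:121  6:292  7:25
  8:241  9:269  10:67  11:285  12:249  13:13
Giant step factor: 315^(-14) ≡ 176 (mod 347).
Scan 4·176^i mod 347 for i = 0, 1, …:
  i=0: 4   i=1: 10   i=2: 25
Match at i=2, j=7: x = 2·14 + 7 = 35.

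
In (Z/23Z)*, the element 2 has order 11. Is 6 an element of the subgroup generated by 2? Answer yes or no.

6 ∈ ⟨2⟩ iff 6^11 ≡ 1 (mod 23), since |⟨2⟩| = 11.
6^11 mod 23 = 1.
Since 1 = 1, 6 lies in the subgroup.

yes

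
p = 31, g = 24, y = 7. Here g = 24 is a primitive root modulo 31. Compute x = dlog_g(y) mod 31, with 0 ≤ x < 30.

16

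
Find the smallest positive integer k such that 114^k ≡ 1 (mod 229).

The order of 114 must divide p − 1 = 228 = 2^2 · 3 · 19.
Divisors: 1, 2, 3, 4, 6, 12, 19, 38, 57, 76, 114, 228.
Check each in increasing order: 114^1 ≡ 114;  114^2 ≡ 172;  114^3 ≡ 143;  114^4 ≡ 43;  114^6 ≡ 68;  114^12 ≡ 44;  114^19 ≡ 107;  114^38 ≡ 228;  114^57 ≡ 122;  114^76 ≡ 1.
Smallest exponent giving 1 is 76.

76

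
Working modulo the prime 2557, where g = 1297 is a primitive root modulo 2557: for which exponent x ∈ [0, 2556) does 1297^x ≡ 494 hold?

Baby-step giant-step with m = ceil(sqrt(2556)) = 51.
Baby table (1297^j mod 2557 for j=0..50):
  0:1  1:1297  2:2260  3:898  4:1271  5:1779  6:949  7:936
  8:1974  9:721  10:1832  11:651  12:537  13:985  14:1602  15:1510
  16:2365  17:1562  18:770  19:1460  20:1440  21:1070  22:1896  23:1835
  24:1985  25:2203  26:1122  27:301  28:1733  29:98  30:1813  31:1578
  32:1066  33:1822  34:466  35:950  36:2233  37:1677  38:1619  39:546
  40:2430  41:1486  42:1921  43:1019  44:2231  45:1640  46:2213  47:1307
  48:2445  49:485  50:23
Giant step factor: 1297^(-51) ≡ 1277 (mod 2557).
Scan 494·1277^i mod 2557 for i = 0, 1, …:
  i=0: 494   i=1: 1816   i=2: 2390   i=3: 1529
  i=4: 1542   i=5: 244   i=6: 2191   i=7: 549
  i=8: 455   i=9: 596     …   i=41: 219
  i=42: 950
Match at i=42, j=35: x = 42·51 + 35 = 2177.

2177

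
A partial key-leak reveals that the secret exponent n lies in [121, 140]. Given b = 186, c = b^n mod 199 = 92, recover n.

132

Compute 186^121 mod 199 = 24, then multiply by 186 repeatedly:
  186^121=24  186^122=86  186^123=76  186^124=7  186^125=108
  186^126=188  186^127=143  186^128=131  186^129=88  186^130=50
  186^131=146  186^132=92
Found 92 at exponent 132.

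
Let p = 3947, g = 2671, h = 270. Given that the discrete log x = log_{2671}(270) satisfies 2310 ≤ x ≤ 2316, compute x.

2312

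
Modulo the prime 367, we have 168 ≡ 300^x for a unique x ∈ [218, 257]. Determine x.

249

Compute 300^218 mod 367 = 128, then multiply by 300 repeatedly:
  300^218=128  300^219=232  300^220=237  300^221=269  300^222=327
  300^223=111  300^224=270  300^225=260  300^226=196  300^227=80
  300^228=145  300^229=194  300^230=214  300^231=342  300^232=207
  300^233=77  300^234=346  300^235=306  300^236=50  300^237=320
  300^238=213  300^239=42  300^240=122  300^241=267  300^242=94
  300^243=308  300^244=283  300^245=123  300^246=200  300^247=179
  300^248=118  300^249=168
Found 168 at exponent 249.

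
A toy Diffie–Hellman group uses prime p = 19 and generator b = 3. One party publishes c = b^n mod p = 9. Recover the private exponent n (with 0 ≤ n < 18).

2

Successive powers of 3 modulo 19:
  3^0=1  3^1=3  3^2=9
So 3^2 ≡ 9 (mod 19), giving n = 2.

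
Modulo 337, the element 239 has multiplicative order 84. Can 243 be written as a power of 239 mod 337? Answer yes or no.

no

243 ∈ ⟨239⟩ iff 243^84 ≡ 1 (mod 337), since |⟨239⟩| = 84.
243^84 mod 337 = 336.
Since 336 ≠ 1, 243 does not lie in the subgroup.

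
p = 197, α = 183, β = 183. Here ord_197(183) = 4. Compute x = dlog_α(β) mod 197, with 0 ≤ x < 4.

1

Successive powers of 183 modulo 197:
  183^0=1  183^1=183
So 183^1 ≡ 183 (mod 197), giving x = 1.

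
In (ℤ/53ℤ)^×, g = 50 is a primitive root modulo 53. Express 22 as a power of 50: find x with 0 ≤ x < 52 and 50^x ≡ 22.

5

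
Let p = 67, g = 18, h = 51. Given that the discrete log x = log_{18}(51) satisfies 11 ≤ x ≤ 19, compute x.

13

Compute 18^11 mod 67 = 38, then multiply by 18 repeatedly:
  18^11=38  18^12=14  18^13=51
Found 51 at exponent 13.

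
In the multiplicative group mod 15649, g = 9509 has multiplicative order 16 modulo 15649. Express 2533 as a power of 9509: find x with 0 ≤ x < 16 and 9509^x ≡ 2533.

Successive powers of 9509 modulo 15649:
  9509^0=1  9509^1=9509  9509^2=1159  9509^3=4035  9509^4=13116  9509^5=13163
  9509^6=6265  9509^7=13791  9509^8=15648  9509^9=6140  9509^10=14490  9509^11=11614
  9509^12=2533
So 9509^12 ≡ 2533 (mod 15649), giving x = 12.

12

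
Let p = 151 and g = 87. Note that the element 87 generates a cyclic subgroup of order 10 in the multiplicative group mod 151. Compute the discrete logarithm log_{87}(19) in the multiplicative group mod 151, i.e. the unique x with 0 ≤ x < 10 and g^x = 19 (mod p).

Successive powers of 87 modulo 151:
  87^0=1  87^1=87  87^2=19
So 87^2 ≡ 19 (mod 151), giving x = 2.

2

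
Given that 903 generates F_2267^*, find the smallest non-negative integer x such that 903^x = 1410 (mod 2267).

1438

Baby-step giant-step with m = ceil(sqrt(2266)) = 48.
Baby table (903^j mod 2267 for j=0..47):
  0:1  1:903  2:1556  3:1795  4:2247  5:76  6:618  7:372
  8:400  9:747  10:1242  11:1628  12:1068  13:929  14:97  15:1445
  16:1310  17:1823  18:327  19:571  20:1004  21:2079  22:261  23:2182
  24:323  25:1493  26:1581  27:1700  28:341  29:1878  30:118  31:5
  32:2248  33:979  34:2174  35:2167  36:380  37:823  38:1860  39:2000
  40:1468  41:1676  42:1339  43:806  44:111  45:485  46:424  47:2016
Giant step factor: 903^(-48) ≡ 820 (mod 2267).
Scan 1410·820^i mod 2267 for i = 0, 1, …:
  i=0: 1410   i=1: 30   i=2: 1930   i=3: 234
  i=4: 1452   i=5: 465   i=6: 444   i=7: 1360
  i=8: 2103   i=9: 1540     …   i=28: 1792
  i=29: 424
Match at i=29, j=46: x = 29·48 + 46 = 1438.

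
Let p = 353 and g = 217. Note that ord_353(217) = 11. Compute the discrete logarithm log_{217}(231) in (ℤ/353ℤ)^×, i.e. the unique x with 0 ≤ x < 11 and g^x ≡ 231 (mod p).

Successive powers of 217 modulo 353:
  217^0=1  217^1=217  217^2=140  217^3=22  217^4=185  217^5=256
  217^6=131  217^7=187  217^8=337  217^9=58  217^10=231
So 217^10 ≡ 231 (mod 353), giving x = 10.

10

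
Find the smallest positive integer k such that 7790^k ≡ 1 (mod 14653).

1221

The order of 7790 must divide p − 1 = 14652 = 2^2 · 3^2 · 11 · 37.
Divisors: 1, 2, 3, 4, 6, 9, 11, 12, 18, 22, 33, 36, 37, 44, 66, 74, 99, 111, 132, 148, 198, 222, 333, 396, 407, 444, 666, 814, 1221, 1332, 1628, 2442, 3663, 4884, 7326, 14652.
Check each in increasing order: 7790^1 ≡ 7790;  7790^2 ≡ 6027;  7790^3 ≡ 2118;  7790^4 ≡ 14595;  7790^6 ≡ 2106;  7790^9 ≡ 5996;  7790^11 ≡ 3594;  7790^12 ≡ 10030;  7790^18 ≡ 8207;  7790^22 ≡ 7543;  7790^33 ≡ 1492;  7790^36 ≡ 9661;  7790^37 ≡ 1382;  7790^44 ≡ 13903;  7790^66 ≡ 13461;  7790^74 ≡ 5034;  7790^99 ≡ 9202;  7790^111 ≡ 11466;  7790^132 ≡ 14176;  7790^148 ≡ 6119;  7790^198 ≡ 11770;  7790^222 ≡ 2440;  7790^333 ≡ 4463;  7790^396 ≡ 3438;  7790^407 ≡ 3693;  7790^444 ≡ 4482;  7790^666 ≡ 4942;  7790^814 ≡ 10959;  7790^1221 ≡ 1.
Smallest exponent giving 1 is 1221.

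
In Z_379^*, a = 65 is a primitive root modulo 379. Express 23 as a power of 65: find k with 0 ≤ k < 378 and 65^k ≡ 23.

96

Baby-step giant-step with m = ceil(sqrt(378)) = 20.
Baby table (65^j mod 379 for j=0..19):
  0:1  1:65  2:56  3:229  4:104  5:317  6:139  7:318
  8:204  9:374  10:54  11:99  12:371  13:238  14:310  15:63
  16:305  17:117  18:25  19:109
Giant step factor: 65^(-20) ≡ 49 (mod 379).
Scan 23·49^i mod 379 for i = 0, 1, …:
  i=0: 23   i=1: 369   i=2: 268   i=3: 246
  i=4: 305
Match at i=4, j=16: k = 4·20 + 16 = 96.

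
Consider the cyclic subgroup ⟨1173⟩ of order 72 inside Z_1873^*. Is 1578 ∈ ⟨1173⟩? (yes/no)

yes

1578 ∈ ⟨1173⟩ iff 1578^72 ≡ 1 (mod 1873), since |⟨1173⟩| = 72.
1578^72 mod 1873 = 1.
Since 1 = 1, 1578 lies in the subgroup.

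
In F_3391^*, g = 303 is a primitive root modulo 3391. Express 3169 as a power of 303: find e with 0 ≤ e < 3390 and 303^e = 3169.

3193

Baby-step giant-step with m = ceil(sqrt(3390)) = 59.
Baby table (303^j mod 3391 for j=0..58):
  0:1  1:303  2:252  3:1754  4:2466  5:1178  6:879  7:1839
  8:1093  9:2252  10:765  11:1207  12:2884  13:2365  14:1094  15:2555
  16:1017  17:2961  18:1959  19:152  20:1973  21:1003  22:2110  23:1822
  24:2724  25:1359  26:1466  27:3368  28:3204  29:986  30:350  31:929
  32:34  33:129  34:1786  35:1989  36:2460  37:2751  38:2758  39:1488
  40:3252  41:1966  42:2273  43:346  44:3108  45:2417  46:3286  47:2095
  48:668  49:2335  50:2177  51:1777  52:2653  53:192  54:529  55:910
  56:1059  57:2123  58:2370
Giant step factor: 303^(-59) ≡ 2424 (mod 3391).
Scan 3169·2424^i mod 3391 for i = 0, 1, …:
  i=0: 3169   i=1: 1041   i=2: 480   i=3: 407
  i=4: 3178   i=5: 2511   i=6: 3210   i=7: 2086
  i=8: 483   i=9: 897     …   i=53: 3077
  i=54: 1839
Match at i=54, j=7: e = 54·59 + 7 = 3193.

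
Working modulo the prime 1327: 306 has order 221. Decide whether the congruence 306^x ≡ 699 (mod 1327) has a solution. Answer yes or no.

699 ∈ ⟨306⟩ iff 699^221 ≡ 1 (mod 1327), since |⟨306⟩| = 221.
699^221 mod 1327 = 348.
Since 348 ≠ 1, 699 does not lie in the subgroup.

no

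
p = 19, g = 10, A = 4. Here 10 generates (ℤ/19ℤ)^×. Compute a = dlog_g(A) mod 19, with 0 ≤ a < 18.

Successive powers of 10 modulo 19:
  10^0=1  10^1=10  10^2=5  10^3=12  10^4=6  10^5=3
  10^6=11  10^7=15  10^8=17  10^9=18  10^10=9  10^11=14
  10^12=7  10^13=13  10^14=16  10^15=8  10^16=4
So 10^16 ≡ 4 (mod 19), giving a = 16.

16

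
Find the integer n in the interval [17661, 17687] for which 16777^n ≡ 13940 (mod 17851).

Compute 16777^17661 mod 17851 = 11908, then multiply by 16777 repeatedly:
  16777^17661=11908  16777^17662=9975  16777^17663=15301  16777^17664=7497  16777^17665=16874
  16777^17666=13940
Found 13940 at exponent 17666.

17666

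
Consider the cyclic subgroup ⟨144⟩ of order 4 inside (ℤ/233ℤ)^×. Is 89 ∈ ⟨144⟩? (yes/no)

⟨144⟩ has order 4; its elements mod 233 are {1, 89, 144, 232}.
89 is in this set.

yes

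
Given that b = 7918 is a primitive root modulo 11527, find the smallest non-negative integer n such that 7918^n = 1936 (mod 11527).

3348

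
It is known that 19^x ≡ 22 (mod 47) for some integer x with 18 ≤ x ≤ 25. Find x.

21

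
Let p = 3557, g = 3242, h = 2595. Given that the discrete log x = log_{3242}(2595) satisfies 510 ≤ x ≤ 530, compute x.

Compute 3242^510 mod 3557 = 324, then multiply by 3242 repeatedly:
  3242^510=324  3242^511=1093  3242^512=734  3242^513=3552  3242^514=1575
  3242^515=1855  3242^516=2580  3242^517=1853  3242^518=3210  3242^519=2595
Found 2595 at exponent 519.

519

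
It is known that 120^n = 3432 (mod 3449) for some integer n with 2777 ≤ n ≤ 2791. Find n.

2790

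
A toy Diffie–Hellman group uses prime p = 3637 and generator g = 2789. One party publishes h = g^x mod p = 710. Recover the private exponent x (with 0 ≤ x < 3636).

Baby-step giant-step with m = ceil(sqrt(3636)) = 61.
Baby table (2789^j mod 3637 for j=0..60):
  0:1  1:2789  2:2615  3:1050  4:665  5:3452  6:489  7:3583
  8:2148  9:633  10:1492  11:460  12:2716  13:2690  14:2916  15:392
  16:2188  17:3083  18:619  19:2453  20:220  21:2564  22:654  23:1869
  24:820  25:2944  26:2107  27:2668  28:3387  29:1054  30:910  31:3001
  32:1052  33:2606  34:1408  35:2589  36:1276  37:1778  38:1611  39:1384
  40:1119  41:345  42:2037  43:199  44:2187  45:294  46:1641  47:1403
  48:3192  49:2749  50:165  51:1923  52:2309  53:2311  54:615  55:2208
  56:671  57:2001  58:1631  59:2609  60:2501
Giant step factor: 2789^(-61) ≡ 3576 (mod 3637).
Scan 710·3576^i mod 3637 for i = 0, 1, …:
  i=0: 710   i=1: 334   i=2: 1448   i=3: 2597
  i=4: 1611
Match at i=4, j=38: x = 4·61 + 38 = 282.

282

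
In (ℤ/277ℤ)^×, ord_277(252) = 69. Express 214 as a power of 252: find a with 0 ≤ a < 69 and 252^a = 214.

61

Baby-step giant-step with m = ceil(sqrt(69)) = 9.
Baby table (252^j mod 277 for j=0..8):
  0:1  1:252  2:71  3:164  4:55  5:10  6:27  7:156
  8:255
Giant step factor: 252^(-9) ≡ 69 (mod 277).
Scan 214·69^i mod 277 for i = 0, 1, …:
  i=0: 214   i=1: 85   i=2: 48   i=3: 265
  i=4: 3   i=5: 207   i=6: 156
Match at i=6, j=7: a = 6·9 + 7 = 61.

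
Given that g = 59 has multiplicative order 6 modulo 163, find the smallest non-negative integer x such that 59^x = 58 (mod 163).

2

Successive powers of 59 modulo 163:
  59^0=1  59^1=59  59^2=58
So 59^2 ≡ 58 (mod 163), giving x = 2.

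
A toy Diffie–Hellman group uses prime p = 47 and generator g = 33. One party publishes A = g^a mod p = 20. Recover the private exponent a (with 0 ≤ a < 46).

Baby-step giant-step with m = ceil(sqrt(46)) = 7.
Baby table (33^j mod 47 for j=0..6):
  0:1  1:33  2:8  3:29  4:17  5:44  6:42
Giant step factor: 33^(-7) ≡ 45 (mod 47).
Scan 20·45^i mod 47 for i = 0, 1, …:
  i=0: 20   i=1: 7   i=2: 33
Match at i=2, j=1: a = 2·7 + 1 = 15.

15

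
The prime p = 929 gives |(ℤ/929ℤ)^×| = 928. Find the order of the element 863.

928

The order of 863 must divide p − 1 = 928 = 2^5 · 29.
Divisors: 1, 2, 4, 8, 16, 29, 32, 58, 116, 232, 464, 928.
Check each in increasing order: 863^1 ≡ 863;  863^2 ≡ 640;  863^4 ≡ 840;  863^8 ≡ 489;  863^16 ≡ 368;  863^29 ≡ 481;  863^32 ≡ 719;  863^58 ≡ 40;  863^116 ≡ 671;  863^232 ≡ 605;  863^464 ≡ 928;  863^928 ≡ 1.
Smallest exponent giving 1 is 928.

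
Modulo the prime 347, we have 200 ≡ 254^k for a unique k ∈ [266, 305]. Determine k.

279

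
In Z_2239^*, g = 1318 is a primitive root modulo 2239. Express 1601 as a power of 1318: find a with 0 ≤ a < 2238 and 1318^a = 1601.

1507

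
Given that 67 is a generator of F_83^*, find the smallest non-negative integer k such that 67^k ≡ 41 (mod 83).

Baby-step giant-step with m = ceil(sqrt(82)) = 10.
Baby table (67^j mod 83 for j=0..9):
  0:1  1:67  2:7  3:54  4:49  5:46  6:11  7:73
  8:77  9:13
Giant step factor: 67^(-10) ≡ 81 (mod 83).
Scan 41·81^i mod 83 for i = 0, 1, …:
  i=0: 41   i=1: 1
Match at i=1, j=0: k = 1·10 + 0 = 10.

10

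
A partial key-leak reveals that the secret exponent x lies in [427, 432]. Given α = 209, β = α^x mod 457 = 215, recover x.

432

Compute 209^427 mod 457 = 190, then multiply by 209 repeatedly:
  209^427=190  209^428=408  209^429=270  209^430=219  209^431=71
  209^432=215
Found 215 at exponent 432.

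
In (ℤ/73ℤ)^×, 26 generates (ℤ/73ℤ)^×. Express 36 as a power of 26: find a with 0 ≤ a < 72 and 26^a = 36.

52

Baby-step giant-step with m = ceil(sqrt(72)) = 9.
Baby table (26^j mod 73 for j=0..8):
  0:1  1:26  2:19  3:56  4:69  5:42  6:70  7:68
  8:16
Giant step factor: 26^(-9) ≡ 63 (mod 73).
Scan 36·63^i mod 73 for i = 0, 1, …:
  i=0: 36   i=1: 5   i=2: 23   i=3: 62
  i=4: 37   i=5: 68
Match at i=5, j=7: a = 5·9 + 7 = 52.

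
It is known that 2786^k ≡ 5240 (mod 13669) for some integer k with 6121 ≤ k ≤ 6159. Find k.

6157

Compute 2786^6121 mod 13669 = 11635, then multiply by 2786 repeatedly:
  2786^6121=11635  2786^6122=5911  2786^6123=10570  2786^6124=4994  2786^6125=11911
  2786^6126=9383  2786^6127=5910  2786^6128=7784  2786^6129=7190  2786^6130=6255
  2786^6131=12124  2786^6132=1365  2786^6133=2908  2786^6134=9640  2786^6135=11124
  2786^6136=3841  2786^6137=11868  2786^6138=12606  2786^6139=4655  2786^6140=10618
  2786^6141=2032  2786^6142=2186  2786^6143=7491  2786^6144=11032  2786^6145=7240
  2786^6146=8865  2786^6147=11676  2786^6148=10785  2786^6149=2548  2786^6150=4517
  2786^6151=8882  2786^6152=4362  2786^6153=791  2786^6154=3017  2786^6155=12596
  2786^6156=4133  2786^6157=5240
Found 5240 at exponent 6157.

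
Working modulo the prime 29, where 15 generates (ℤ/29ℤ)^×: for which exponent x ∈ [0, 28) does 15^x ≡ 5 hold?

Successive powers of 15 modulo 29:
  15^0=1  15^1=15  15^2=22  15^3=11  15^4=20  15^5=10
  15^6=5
So 15^6 ≡ 5 (mod 29), giving x = 6.

6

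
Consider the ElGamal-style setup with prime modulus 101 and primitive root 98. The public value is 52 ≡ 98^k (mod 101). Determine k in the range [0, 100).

Baby-step giant-step with m = ceil(sqrt(100)) = 10.
Baby table (98^j mod 101 for j=0..9):
  0:1  1:98  2:9  3:74  4:81  5:60  6:22  7:35
  8:97  9:12
Giant step factor: 98^(-10) ≡ 14 (mod 101).
Scan 52·14^i mod 101 for i = 0, 1, …:
  i=0: 52   i=1: 21   i=2: 92   i=3: 76
  i=4: 54   i=5: 49   i=6: 80   i=7: 9
Match at i=7, j=2: k = 7·10 + 2 = 72.

72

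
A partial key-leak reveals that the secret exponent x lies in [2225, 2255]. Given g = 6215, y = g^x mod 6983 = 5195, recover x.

2245

Compute 6215^2225 mod 6983 = 5539, then multiply by 6215 repeatedly:
  6215^2225=5539  6215^2226=5678  6215^2227=3671  6215^2228=1804  6215^2229=4145
  6215^2230=888  6215^2231=2350  6215^2232=3797  6215^2233=2798  6215^2234=1900
  6215^2235=247  6215^2236=5828  6215^2237=199  6215^2238=794  6215^2239=4712
  6215^2240=5361  6215^2241=2722  6215^2242=4404  6215^2243=4483  6215^2244=6658
  6215^2245=5195
Found 5195 at exponent 2245.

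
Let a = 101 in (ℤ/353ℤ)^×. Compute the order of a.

32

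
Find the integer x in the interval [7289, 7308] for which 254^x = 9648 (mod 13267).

7293

Compute 254^7289 mod 13267 = 12932, then multiply by 254 repeatedly:
  254^7289=12932  254^7290=7779  254^7291=12350  254^7292=5888  254^7293=9648
Found 9648 at exponent 7293.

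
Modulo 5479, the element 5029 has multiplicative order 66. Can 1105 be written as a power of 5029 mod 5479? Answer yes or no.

no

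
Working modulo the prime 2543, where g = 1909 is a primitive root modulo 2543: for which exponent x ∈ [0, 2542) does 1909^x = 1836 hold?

2119

Baby-step giant-step with m = ceil(sqrt(2542)) = 51.
Baby table (1909^j mod 2543 for j=0..50):
  0:1  1:1909  2:162  3:1555  4:814  5:153  6:2175  7:1899
  8:1416  9:2478  10:522  11:2185  12:645  13:493  14:227  15:1033
  16:1172  17:2051  18:1682  19:1672  20:383  21:1306  22:1014  23:503
  24:1516  25:110  26:1464  27:19  28:669  29:535  30:1572  31:208
  32:364  33:637  34:479  35:1474  36:1308  37:2289  38:827  39:2083
  40:1738  41:1770  42:1826  43:1924  44:824  45:1442  46:1252  47:2191
  48:1927  49:1465  50:1928
Giant step factor: 1909^(-51) ≡ 1068 (mod 2543).
Scan 1836·1068^i mod 2543 for i = 0, 1, …:
  i=0: 1836   i=1: 195   i=2: 2277   i=3: 728
  i=4: 1889   i=5: 853   i=6: 610   i=7: 472
  i=8: 582   i=9: 1084     …   i=40: 1565
  i=41: 669
Match at i=41, j=28: x = 41·51 + 28 = 2119.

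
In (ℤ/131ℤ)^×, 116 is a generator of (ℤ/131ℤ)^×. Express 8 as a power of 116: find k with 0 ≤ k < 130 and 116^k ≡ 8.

81

Baby-step giant-step with m = ceil(sqrt(130)) = 12.
Baby table (116^j mod 131 for j=0..11):
  0:1  1:116  2:94  3:31  4:59  5:32  6:44  7:126
  8:75  9:54  10:107  11:98
Giant step factor: 116^(-12) ≡ 9 (mod 131).
Scan 8·9^i mod 131 for i = 0, 1, …:
  i=0: 8   i=1: 72   i=2: 124   i=3: 68
  i=4: 88   i=5: 6   i=6: 54
Match at i=6, j=9: k = 6·12 + 9 = 81.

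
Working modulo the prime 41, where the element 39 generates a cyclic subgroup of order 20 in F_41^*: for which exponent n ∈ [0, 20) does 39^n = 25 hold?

14

Successive powers of 39 modulo 41:
  39^0=1  39^1=39  39^2=4  39^3=33  39^4=16  39^5=9
  39^6=23  39^7=36  39^8=10  39^9=21  39^10=40  39^11=2
  39^12=37  39^13=8  39^14=25
So 39^14 ≡ 25 (mod 41), giving n = 14.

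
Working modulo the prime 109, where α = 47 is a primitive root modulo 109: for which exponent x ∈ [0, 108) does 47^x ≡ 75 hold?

Successive powers of 47 modulo 109:
  47^0=1  47^1=47  47^2=29  47^3=55  47^4=78  47^5=69
  47^6=82  47^7=39  47^8=89  47^9=41  47^10=74  47^11=99
  47^12=75
So 47^12 ≡ 75 (mod 109), giving x = 12.

12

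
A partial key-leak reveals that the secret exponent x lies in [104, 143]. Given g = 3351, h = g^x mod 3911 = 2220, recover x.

Compute 3351^104 mod 3911 = 2637, then multiply by 3351 repeatedly:
  3351^104=2637  3351^105=1638  3351^106=1805  3351^107=2149  3351^108=1148
  3351^109=2435  3351^110=1339  3351^111=1072  3351^112=1974  3351^113=1373
  3351^114=1587  3351^115=2988  3351^116=628  3351^117=310  3351^118=2395
  3351^119=273  3351^120=3560  3351^121=1010  3351^122=1495  3351^123=3665
  3351^124=875  3351^125=2786  3351^126=329  3351^127=3488  3351^128=2220
Found 2220 at exponent 128.

128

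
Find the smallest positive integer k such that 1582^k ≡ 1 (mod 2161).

2160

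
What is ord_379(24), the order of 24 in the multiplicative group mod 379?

The order of 24 must divide p − 1 = 378 = 2 · 3^3 · 7.
Divisors: 1, 2, 3, 6, 7, 9, 14, 18, 21, 27, 42, 54, 63, 126, 189, 378.
Check each in increasing order: 24^1 ≡ 24;  24^2 ≡ 197;  24^3 ≡ 180;  24^6 ≡ 185;  24^7 ≡ 271;  24^9 ≡ 327;  24^14 ≡ 294;  24^18 ≡ 51;  24^21 ≡ 84;  24^27 ≡ 1.
Smallest exponent giving 1 is 27.

27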